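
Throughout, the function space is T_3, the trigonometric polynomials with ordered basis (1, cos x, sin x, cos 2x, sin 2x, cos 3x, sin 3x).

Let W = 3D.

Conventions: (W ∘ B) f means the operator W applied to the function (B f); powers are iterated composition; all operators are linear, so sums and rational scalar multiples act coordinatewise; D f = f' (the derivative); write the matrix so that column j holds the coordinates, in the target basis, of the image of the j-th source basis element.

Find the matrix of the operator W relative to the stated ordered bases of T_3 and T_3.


the matrix is [[0, 0, 0, 0, 0, 0, 0]; [0, 0, 3, 0, 0, 0, 0]; [0, -3, 0, 0, 0, 0, 0]; [0, 0, 0, 0, 6, 0, 0]; [0, 0, 0, -6, 0, 0, 0]; [0, 0, 0, 0, 0, 0, 9]; [0, 0, 0, 0, 0, -9, 0]] (rows listed top to bottom)

image of 1: 0
image of cos x: -3sin x
image of sin x: 3cos x
image of cos 2x: -6sin 2x
image of sin 2x: 6cos 2x
image of cos 3x: -9sin 3x
image of sin 3x: 9cos 3x
each image's coordinates form column j of the matrix


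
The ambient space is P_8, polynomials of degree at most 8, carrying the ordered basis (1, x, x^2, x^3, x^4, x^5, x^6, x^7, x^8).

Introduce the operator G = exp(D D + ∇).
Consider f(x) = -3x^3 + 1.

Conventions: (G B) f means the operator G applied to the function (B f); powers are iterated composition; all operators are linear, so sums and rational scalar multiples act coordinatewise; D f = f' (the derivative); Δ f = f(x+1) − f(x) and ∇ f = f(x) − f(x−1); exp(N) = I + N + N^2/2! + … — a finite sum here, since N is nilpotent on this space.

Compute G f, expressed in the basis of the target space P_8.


order-1 term: -9x^2 - 9x - 3
order-2 term: -9x - 9
order-3 term: -3
the series for exp(D D + ∇) f terminates at order 3
exp(D D + ∇) f = -3x^3 - 9x^2 - 18x - 14

g(x) = -3x^3 - 9x^2 - 18x - 14


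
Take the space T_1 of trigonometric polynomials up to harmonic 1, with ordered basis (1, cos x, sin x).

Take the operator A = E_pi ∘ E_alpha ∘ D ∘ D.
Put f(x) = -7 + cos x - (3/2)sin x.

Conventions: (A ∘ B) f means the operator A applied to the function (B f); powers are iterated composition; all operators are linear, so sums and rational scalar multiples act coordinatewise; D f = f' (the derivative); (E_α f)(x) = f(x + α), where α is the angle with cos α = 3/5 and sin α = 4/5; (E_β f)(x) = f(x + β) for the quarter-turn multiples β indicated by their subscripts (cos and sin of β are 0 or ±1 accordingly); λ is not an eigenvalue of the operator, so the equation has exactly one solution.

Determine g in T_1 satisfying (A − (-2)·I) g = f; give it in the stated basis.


the result is g(x) = -7/2 + (19/37)cos x - (31/74)sin x

write g with unknown coordinates in the stated basis and equate coefficients in (A − (-2)·I) g = f
solving from the highest basis element down gives g = -7/2 + (19/37)cos x - (31/74)sin x
check: A g = -(1/37)cos x - (49/74)sin x
so A g − (-2)·g = -7 + cos x - (3/2)sin x = f ✓


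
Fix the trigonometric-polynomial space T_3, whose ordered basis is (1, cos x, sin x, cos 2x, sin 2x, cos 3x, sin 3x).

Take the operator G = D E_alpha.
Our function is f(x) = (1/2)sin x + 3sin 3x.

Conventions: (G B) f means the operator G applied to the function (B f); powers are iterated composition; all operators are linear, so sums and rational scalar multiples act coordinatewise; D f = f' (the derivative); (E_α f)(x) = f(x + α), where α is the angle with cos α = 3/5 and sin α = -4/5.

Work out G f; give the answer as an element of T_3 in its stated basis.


the image equals g(x) = (3/10)cos x + (2/5)sin x - (1053/125)cos 3x + (396/125)sin 3x

E_alpha f = -(2/5)cos x + (3/10)sin x - (132/125)cos 3x - (351/125)sin 3x
D E_alpha f = (3/10)cos x + (2/5)sin x - (1053/125)cos 3x + (396/125)sin 3x


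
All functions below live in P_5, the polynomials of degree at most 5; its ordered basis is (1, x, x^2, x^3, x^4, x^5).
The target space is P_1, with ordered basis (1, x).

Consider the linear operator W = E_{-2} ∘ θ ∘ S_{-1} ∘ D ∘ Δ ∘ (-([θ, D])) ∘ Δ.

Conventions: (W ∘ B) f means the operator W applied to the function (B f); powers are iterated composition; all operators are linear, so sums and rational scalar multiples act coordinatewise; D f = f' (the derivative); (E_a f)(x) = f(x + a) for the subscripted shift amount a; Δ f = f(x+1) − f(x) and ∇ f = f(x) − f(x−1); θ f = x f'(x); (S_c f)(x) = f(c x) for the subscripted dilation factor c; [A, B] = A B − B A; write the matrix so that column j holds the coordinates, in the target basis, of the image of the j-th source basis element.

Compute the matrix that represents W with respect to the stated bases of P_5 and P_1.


image of 1: 0
image of x: 0
image of x^2: 0
image of x^3: 0
image of x^4: 0
image of x^5: -120x + 240
each image's coordinates form column j of the matrix

the matrix is [[0, 0, 0, 0, 0, 240]; [0, 0, 0, 0, 0, -120]] (rows listed top to bottom)


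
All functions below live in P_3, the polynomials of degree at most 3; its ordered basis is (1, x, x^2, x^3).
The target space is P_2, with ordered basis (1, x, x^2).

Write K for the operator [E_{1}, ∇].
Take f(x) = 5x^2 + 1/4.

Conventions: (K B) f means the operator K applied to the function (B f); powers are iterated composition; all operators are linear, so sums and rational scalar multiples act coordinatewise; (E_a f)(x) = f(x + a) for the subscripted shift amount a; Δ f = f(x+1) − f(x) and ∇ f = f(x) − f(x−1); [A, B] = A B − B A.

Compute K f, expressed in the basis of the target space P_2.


the image equals g(x) = 0

∇ f = 10x - 5
E_{1} ∇ f = 10x + 5
E_{1} f = 5x^2 + 10x + 21/4
∇ E_{1} f = 10x + 5
[E_{1}, ∇] f = 0


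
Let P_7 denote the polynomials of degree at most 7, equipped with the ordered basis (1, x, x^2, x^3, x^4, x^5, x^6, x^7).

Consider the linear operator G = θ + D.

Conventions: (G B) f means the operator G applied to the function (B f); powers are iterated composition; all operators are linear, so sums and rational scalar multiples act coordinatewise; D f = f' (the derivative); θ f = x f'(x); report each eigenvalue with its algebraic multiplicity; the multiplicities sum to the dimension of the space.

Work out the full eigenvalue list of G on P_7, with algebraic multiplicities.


λ = 0 (multiplicity 1), λ = 1 (multiplicity 1), λ = 2 (multiplicity 1), λ = 3 (multiplicity 1), λ = 4 (multiplicity 1), λ = 5 (multiplicity 1), λ = 6 (multiplicity 1), λ = 7 (multiplicity 1)

image of 1: 0
image of x: x + 1
image of x^2: 2x^2 + 2x
image of x^3: 3x^3 + 3x^2
image of x^4: 4x^4 + 4x^3
image of x^5: 5x^5 + 5x^4
image of x^6: 6x^6 + 6x^5
image of x^7: 7x^7 + 7x^6
the matrix is upper triangular; its diagonal is (0, 1, 2, 3, 4, 5, 6, 7)
for a triangular matrix the eigenvalues are the diagonal entries, with algebraic multiplicity their repetition count


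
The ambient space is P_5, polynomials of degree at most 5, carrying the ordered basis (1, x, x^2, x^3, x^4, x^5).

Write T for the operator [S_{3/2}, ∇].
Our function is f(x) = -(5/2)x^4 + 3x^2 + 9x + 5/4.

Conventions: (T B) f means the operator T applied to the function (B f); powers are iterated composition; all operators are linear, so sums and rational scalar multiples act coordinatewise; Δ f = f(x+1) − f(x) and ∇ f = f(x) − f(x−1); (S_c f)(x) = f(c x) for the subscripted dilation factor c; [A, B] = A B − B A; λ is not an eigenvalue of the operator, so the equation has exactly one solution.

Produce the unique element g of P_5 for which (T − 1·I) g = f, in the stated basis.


write g with unknown coordinates in the stated basis and equate coefficients in (T − 1·I) g = f
solving from the highest basis element down gives g = (5/2)x^4 - (135/8)x^3 + (6153/64)x^2 - (36321/128)x + 39813/128
check: T g = -(135/8)x^3 + (6345/64)x^2 - (35169/128)x + 39973/128
so T g − 1·g = -(5/2)x^4 + 3x^2 + 9x + 5/4 = f ✓

g(x) = (5/2)x^4 - (135/8)x^3 + (6153/64)x^2 - (36321/128)x + 39813/128


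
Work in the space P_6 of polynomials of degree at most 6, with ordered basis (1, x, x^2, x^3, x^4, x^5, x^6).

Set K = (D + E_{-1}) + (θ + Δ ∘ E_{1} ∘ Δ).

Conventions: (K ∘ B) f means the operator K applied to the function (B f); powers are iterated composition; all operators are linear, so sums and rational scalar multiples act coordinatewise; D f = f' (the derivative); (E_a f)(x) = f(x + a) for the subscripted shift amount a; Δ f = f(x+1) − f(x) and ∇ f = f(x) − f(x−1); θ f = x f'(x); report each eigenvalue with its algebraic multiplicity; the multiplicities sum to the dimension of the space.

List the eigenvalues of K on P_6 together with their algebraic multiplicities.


λ = 1 (multiplicity 1), λ = 2 (multiplicity 1), λ = 3 (multiplicity 1), λ = 4 (multiplicity 1), λ = 5 (multiplicity 1), λ = 6 (multiplicity 1), λ = 7 (multiplicity 1)

image of 1: 1
image of x: 2x
image of x^2: 3x^2 + 3
image of x^3: 4x^3 + 9x + 11
image of x^4: 5x^4 + 18x^2 + 44x + 51
image of x^5: 6x^5 + 30x^3 + 110x^2 + 255x + 179
image of x^6: 7x^6 + 45x^4 + 220x^3 + 765x^2 + 1074x + 603
the matrix is upper triangular; its diagonal is (1, 2, 3, 4, 5, 6, 7)
for a triangular matrix the eigenvalues are the diagonal entries, with algebraic multiplicity their repetition count


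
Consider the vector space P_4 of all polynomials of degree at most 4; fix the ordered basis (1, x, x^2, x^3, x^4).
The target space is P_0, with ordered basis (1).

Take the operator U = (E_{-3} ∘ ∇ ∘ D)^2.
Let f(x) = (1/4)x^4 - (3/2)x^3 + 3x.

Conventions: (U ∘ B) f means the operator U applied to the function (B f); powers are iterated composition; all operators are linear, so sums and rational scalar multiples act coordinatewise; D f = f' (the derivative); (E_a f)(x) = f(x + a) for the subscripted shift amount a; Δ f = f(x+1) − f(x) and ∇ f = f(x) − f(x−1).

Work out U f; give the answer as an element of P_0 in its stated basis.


the image equals g(x) = 6

D f = x^3 - (9/2)x^2 + 3
∇ D f = 3x^2 - 12x + 11/2
E_{-3} ∇ D f = 3x^2 - 30x + 137/2
D (E_{-3} ∘ ∇ ∘ D) f = 6x - 30
∇ D (E_{-3} ∘ ∇ ∘ D) f = 6
E_{-3} ∇ D (E_{-3} ∘ ∇ ∘ D) f = 6


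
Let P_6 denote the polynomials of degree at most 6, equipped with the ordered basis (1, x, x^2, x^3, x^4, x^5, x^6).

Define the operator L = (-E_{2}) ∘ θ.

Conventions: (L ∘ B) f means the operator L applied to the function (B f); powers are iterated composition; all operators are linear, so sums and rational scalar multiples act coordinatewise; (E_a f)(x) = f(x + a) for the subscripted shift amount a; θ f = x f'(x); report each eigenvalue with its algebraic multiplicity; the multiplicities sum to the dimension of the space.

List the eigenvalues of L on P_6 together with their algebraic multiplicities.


image of 1: 0
image of x: -x - 2
image of x^2: -2x^2 - 8x - 8
image of x^3: -3x^3 - 18x^2 - 36x - 24
image of x^4: -4x^4 - 32x^3 - 96x^2 - 128x - 64
image of x^5: -5x^5 - 50x^4 - 200x^3 - 400x^2 - 400x - 160
image of x^6: -6x^6 - 72x^5 - 360x^4 - 960x^3 - 1440x^2 - 1152x - 384
the matrix is upper triangular; its diagonal is (0, -1, -2, -3, -4, -5, -6)
for a triangular matrix the eigenvalues are the diagonal entries, with algebraic multiplicity their repetition count

λ = -6 (multiplicity 1), λ = -5 (multiplicity 1), λ = -4 (multiplicity 1), λ = -3 (multiplicity 1), λ = -2 (multiplicity 1), λ = -1 (multiplicity 1), λ = 0 (multiplicity 1)


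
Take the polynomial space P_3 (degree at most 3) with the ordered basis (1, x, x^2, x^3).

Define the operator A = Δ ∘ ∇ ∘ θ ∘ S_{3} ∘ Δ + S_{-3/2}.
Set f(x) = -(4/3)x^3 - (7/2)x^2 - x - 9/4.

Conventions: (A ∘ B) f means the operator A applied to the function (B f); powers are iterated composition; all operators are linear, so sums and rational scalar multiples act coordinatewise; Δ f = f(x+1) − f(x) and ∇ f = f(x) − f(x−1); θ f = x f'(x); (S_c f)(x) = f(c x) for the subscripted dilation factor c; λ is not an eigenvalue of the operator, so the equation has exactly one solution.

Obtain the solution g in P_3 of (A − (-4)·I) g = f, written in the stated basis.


write g with unknown coordinates in the stated basis and equate coefficients in (A − (-4)·I) g = f
solving from the highest basis element down gives g = -(32/15)x^3 - (14/25)x^2 - (2/5)x + 4563/100
check: A g = (36/5)x^3 - (63/50)x^2 + (3/5)x - 18477/100
so A g − (-4)·g = -(4/3)x^3 - (7/2)x^2 - x - 9/4 = f ✓

g(x) = -(32/15)x^3 - (14/25)x^2 - (2/5)x + 4563/100


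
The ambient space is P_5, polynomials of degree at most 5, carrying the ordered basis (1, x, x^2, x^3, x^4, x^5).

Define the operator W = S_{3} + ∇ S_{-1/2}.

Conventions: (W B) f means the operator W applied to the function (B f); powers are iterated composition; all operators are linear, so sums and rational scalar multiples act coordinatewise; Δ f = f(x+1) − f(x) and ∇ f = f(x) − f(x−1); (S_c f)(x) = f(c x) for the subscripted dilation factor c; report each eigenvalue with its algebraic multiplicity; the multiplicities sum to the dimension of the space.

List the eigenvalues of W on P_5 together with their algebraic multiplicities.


image of 1: 1
image of x: 3x - 1/2
image of x^2: 9x^2 + (1/2)x - 1/4
image of x^3: 27x^3 - (3/8)x^2 + (3/8)x - 1/8
image of x^4: 81x^4 + (1/4)x^3 - (3/8)x^2 + (1/4)x - 1/16
image of x^5: 243x^5 - (5/32)x^4 + (5/16)x^3 - (5/16)x^2 + (5/32)x - 1/32
the matrix is upper triangular; its diagonal is (1, 3, 9, 27, 81, 243)
for a triangular matrix the eigenvalues are the diagonal entries, with algebraic multiplicity their repetition count

λ = 1 (multiplicity 1), λ = 3 (multiplicity 1), λ = 9 (multiplicity 1), λ = 27 (multiplicity 1), λ = 81 (multiplicity 1), λ = 243 (multiplicity 1)


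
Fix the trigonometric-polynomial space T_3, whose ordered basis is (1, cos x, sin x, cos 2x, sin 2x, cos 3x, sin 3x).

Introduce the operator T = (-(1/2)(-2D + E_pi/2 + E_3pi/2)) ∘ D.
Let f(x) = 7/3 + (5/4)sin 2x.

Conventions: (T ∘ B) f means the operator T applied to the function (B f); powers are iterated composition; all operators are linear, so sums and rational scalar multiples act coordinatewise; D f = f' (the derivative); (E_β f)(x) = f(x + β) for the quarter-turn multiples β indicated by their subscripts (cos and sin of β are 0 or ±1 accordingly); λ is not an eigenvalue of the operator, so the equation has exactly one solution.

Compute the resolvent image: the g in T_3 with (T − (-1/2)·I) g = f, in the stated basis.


the result is g(x) = 14/3 - (2/13)cos 2x - (7/26)sin 2x

write g with unknown coordinates in the stated basis and equate coefficients in (T − (-1/2)·I) g = f
solving from the highest basis element down gives g = 14/3 - (2/13)cos 2x - (7/26)sin 2x
check: T g = (1/13)cos 2x + (18/13)sin 2x
so T g − (-1/2)·g = 7/3 + (5/4)sin 2x = f ✓


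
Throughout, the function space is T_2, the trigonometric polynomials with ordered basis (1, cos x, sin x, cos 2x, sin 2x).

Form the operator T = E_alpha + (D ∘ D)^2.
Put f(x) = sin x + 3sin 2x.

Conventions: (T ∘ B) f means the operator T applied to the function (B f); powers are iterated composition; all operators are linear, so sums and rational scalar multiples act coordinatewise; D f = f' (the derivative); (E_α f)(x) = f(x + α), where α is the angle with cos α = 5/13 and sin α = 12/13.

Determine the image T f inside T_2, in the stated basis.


the image equals g(x) = (12/13)cos x + (18/13)sin x + (360/169)cos 2x + (7755/169)sin 2x

E_alpha f = (12/13)cos x + (5/13)sin x + (360/169)cos 2x - (357/169)sin 2x
D f = cos x + 6cos 2x
D D f = -sin x - 12sin 2x
D (D ∘ D) f = -cos x - 24cos 2x
D D (D ∘ D) f = sin x + 48sin 2x
(E_alpha + (D ∘ D)^2) f = (12/13)cos x + (18/13)sin x + (360/169)cos 2x + (7755/169)sin 2x


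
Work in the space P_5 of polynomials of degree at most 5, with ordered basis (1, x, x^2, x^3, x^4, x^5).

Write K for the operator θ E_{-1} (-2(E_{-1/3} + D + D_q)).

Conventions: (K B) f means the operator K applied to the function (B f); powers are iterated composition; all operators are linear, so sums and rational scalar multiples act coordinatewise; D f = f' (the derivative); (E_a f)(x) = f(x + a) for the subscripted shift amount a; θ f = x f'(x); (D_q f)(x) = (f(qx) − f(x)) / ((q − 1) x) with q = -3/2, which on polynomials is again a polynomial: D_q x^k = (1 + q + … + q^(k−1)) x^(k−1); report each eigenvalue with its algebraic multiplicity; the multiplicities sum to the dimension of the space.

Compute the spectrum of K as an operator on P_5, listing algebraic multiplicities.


image of 1: 0
image of x: -2x
image of x^2: -4x^2 + (7/3)x
image of x^3: -6x^3 - 3x^2 + (25/3)x
image of x^4: -8x^4 + (71/4)x^3 - (85/6)x^2 + (509/108)x
image of x^5: -10x^5 - (85/6)x^4 + (575/6)x^3 - (5815/54)x^2 + (5815/162)x
the matrix is upper triangular; its diagonal is (0, -2, -4, -6, -8, -10)
for a triangular matrix the eigenvalues are the diagonal entries, with algebraic multiplicity their repetition count

λ = -10 (multiplicity 1), λ = -8 (multiplicity 1), λ = -6 (multiplicity 1), λ = -4 (multiplicity 1), λ = -2 (multiplicity 1), λ = 0 (multiplicity 1)


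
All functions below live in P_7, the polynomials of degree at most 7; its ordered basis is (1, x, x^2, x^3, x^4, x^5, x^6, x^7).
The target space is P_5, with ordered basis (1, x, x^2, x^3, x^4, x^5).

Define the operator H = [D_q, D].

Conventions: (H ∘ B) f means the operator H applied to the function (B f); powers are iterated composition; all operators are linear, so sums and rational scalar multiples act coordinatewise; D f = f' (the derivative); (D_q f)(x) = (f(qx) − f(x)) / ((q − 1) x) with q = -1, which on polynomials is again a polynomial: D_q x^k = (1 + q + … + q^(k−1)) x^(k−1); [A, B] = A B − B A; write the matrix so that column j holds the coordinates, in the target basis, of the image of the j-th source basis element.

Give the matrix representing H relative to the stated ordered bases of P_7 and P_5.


image of 1: 0
image of x: 0
image of x^2: 2
image of x^3: -2x
image of x^4: 4x^2
image of x^5: -4x^3
image of x^6: 6x^4
image of x^7: -6x^5
each image's coordinates form column j of the matrix

the matrix is [[0, 0, 2, 0, 0, 0, 0, 0]; [0, 0, 0, -2, 0, 0, 0, 0]; [0, 0, 0, 0, 4, 0, 0, 0]; [0, 0, 0, 0, 0, -4, 0, 0]; [0, 0, 0, 0, 0, 0, 6, 0]; [0, 0, 0, 0, 0, 0, 0, -6]] (rows listed top to bottom)


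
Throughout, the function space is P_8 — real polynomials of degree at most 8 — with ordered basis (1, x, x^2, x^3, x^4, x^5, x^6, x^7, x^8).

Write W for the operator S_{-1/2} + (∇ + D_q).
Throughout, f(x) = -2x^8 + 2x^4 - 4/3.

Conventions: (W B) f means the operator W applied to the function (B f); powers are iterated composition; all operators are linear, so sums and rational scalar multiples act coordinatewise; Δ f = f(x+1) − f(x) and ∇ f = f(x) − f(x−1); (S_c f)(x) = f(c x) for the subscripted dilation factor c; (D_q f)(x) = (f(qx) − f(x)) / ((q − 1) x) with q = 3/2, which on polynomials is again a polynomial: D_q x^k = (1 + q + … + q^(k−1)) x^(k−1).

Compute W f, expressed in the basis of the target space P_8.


the image equals g(x) = -(1/128)x^8 - (7329/64)x^7 + 56x^6 - 112x^5 + (1121/8)x^4 - (351/4)x^3 + 44x^2 - 8x - 4/3

S_{-1/2} f = -(1/128)x^8 + (1/8)x^4 - 4/3
∇ f = -16x^7 + 56x^6 - 112x^5 + 140x^4 - 104x^3 + 44x^2 - 8x
D_q f = -(6305/64)x^7 + (65/4)x^3
(∇ + D_q) f = -(7329/64)x^7 + 56x^6 - 112x^5 + 140x^4 - (351/4)x^3 + 44x^2 - 8x
(S_{-1/2} + (∇ + D_q)) f = -(1/128)x^8 - (7329/64)x^7 + 56x^6 - 112x^5 + (1121/8)x^4 - (351/4)x^3 + 44x^2 - 8x - 4/3


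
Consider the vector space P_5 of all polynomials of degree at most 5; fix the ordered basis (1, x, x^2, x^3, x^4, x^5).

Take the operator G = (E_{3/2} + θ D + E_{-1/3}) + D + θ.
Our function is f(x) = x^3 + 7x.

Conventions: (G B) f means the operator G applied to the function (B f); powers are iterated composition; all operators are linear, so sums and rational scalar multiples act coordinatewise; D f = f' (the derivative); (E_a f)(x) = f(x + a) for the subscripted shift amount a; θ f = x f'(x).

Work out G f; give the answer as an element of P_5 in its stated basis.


E_{3/2} f = x^3 + (9/2)x^2 + (55/4)x + 111/8
D f = 3x^2 + 7
θ D f = 6x^2
E_{-1/3} f = x^3 - x^2 + (22/3)x - 64/27
(E_{3/2} + θ D + E_{-1/3}) f = 2x^3 + (19/2)x^2 + (253/12)x + 2485/216
D f = 3x^2 + 7
θ f = 3x^3 + 7x
((E_{3/2} + θ D + E_{-1/3}) + D + θ) f = 5x^3 + (25/2)x^2 + (337/12)x + 3997/216

g(x) = 5x^3 + (25/2)x^2 + (337/12)x + 3997/216


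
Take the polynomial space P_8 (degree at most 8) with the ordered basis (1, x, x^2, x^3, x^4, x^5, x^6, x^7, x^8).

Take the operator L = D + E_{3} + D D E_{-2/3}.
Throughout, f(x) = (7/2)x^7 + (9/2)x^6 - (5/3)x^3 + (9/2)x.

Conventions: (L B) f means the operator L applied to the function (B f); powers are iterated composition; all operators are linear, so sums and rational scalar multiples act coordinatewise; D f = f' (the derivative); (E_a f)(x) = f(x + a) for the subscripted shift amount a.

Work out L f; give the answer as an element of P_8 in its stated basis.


D f = (49/2)x^6 + 27x^5 - 5x^2 + 9/2
E_{3} f = (7/2)x^7 + 78x^6 + (1485/2)x^5 + 3915x^4 + (74105/6)x^3 + 23313x^2 + 24381x + 21807/2
E_{-2/3} f = (7/2)x^7 - (71/6)x^6 + (44/3)x^5 - (170/27)x^4 - (335/81)x^3 + (566/81)x^2 + (1273/1458)x - 5065/2187
D E_{-2/3} f = (49/2)x^6 - 71x^5 + (220/3)x^4 - (680/27)x^3 - (335/27)x^2 + (1132/81)x + 1273/1458
D D E_{-2/3} f = 147x^5 - 355x^4 + (880/3)x^3 - (680/9)x^2 - (670/27)x + 1132/81
(D + E_{3} + D D E_{-2/3}) f = (7/2)x^7 + (205/2)x^6 + (1833/2)x^5 + 3560x^4 + (75865/6)x^3 + (209092/9)x^2 + (657617/27)x + 884680/81

g(x) = (7/2)x^7 + (205/2)x^6 + (1833/2)x^5 + 3560x^4 + (75865/6)x^3 + (209092/9)x^2 + (657617/27)x + 884680/81


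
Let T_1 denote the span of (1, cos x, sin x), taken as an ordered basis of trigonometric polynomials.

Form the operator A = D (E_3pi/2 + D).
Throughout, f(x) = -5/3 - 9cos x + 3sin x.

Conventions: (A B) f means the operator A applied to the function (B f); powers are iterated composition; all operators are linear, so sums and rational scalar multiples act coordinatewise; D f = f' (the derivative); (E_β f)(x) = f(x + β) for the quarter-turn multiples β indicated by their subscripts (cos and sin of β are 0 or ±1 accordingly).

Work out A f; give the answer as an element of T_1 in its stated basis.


the image equals g(x) = 0

E_3pi/2 f = -5/3 - 3cos x - 9sin x
D f = 3cos x + 9sin x
(E_3pi/2 + D) f = -5/3
D (E_3pi/2 + D) f = 0


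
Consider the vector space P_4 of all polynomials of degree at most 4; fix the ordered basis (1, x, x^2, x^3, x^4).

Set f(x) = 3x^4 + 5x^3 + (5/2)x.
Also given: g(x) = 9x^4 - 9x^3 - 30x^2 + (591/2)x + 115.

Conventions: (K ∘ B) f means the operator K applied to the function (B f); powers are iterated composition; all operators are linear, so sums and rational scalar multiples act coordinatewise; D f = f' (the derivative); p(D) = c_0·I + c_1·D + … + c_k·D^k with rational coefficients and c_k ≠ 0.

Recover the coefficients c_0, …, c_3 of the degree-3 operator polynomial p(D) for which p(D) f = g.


p(D) = 3·I − 2·D + 4·D^3, i.e. c_0 = 3, c_1 = -2, c_2 = 0, c_3 = 4

D^0 f = 3x^4 + 5x^3 + (5/2)x
D^1 f = 12x^3 + 15x^2 + 5/2
D^2 f = 36x^2 + 30x
D^3 f = 72x + 30
matching coefficients of g against c_0 f + c_1 Df + … from the top degree down determines the c_i
solution: c_0 = 3, c_1 = -2, c_2 = 0, c_3 = 4


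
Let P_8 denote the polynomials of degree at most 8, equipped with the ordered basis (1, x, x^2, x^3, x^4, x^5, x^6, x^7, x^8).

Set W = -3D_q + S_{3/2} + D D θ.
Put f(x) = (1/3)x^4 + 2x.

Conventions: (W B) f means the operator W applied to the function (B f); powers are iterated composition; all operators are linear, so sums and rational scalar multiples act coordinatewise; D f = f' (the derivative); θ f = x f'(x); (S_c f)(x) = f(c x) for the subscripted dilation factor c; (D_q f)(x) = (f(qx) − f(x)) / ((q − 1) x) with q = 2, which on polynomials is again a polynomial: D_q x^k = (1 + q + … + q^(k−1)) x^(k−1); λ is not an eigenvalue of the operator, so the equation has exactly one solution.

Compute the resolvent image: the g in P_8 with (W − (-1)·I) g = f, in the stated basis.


write g with unknown coordinates in the stated basis and equate coefficients in (W − (-1)·I) g = f
solving from the highest basis element down gives g = (16/291)x^4 + (384/679)x^3 + (3584/1261)x^2 + (61436/8827)x + 41978/8827
check: W g = (27/97)x^4 - (384/679)x^3 - (3584/1261)x^2 - (43782/8827)x - 41978/8827
so W g − (-1)·g = (1/3)x^4 + 2x = f ✓

g(x) = (16/291)x^4 + (384/679)x^3 + (3584/1261)x^2 + (61436/8827)x + 41978/8827


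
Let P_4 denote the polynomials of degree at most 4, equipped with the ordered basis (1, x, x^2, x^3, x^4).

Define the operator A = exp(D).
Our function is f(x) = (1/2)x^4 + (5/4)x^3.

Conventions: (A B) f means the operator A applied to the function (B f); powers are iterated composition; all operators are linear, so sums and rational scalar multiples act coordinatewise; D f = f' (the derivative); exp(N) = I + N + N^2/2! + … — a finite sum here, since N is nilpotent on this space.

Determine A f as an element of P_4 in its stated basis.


order-1 term: 2x^3 + (15/4)x^2
order-2 term: 3x^2 + (15/4)x
order-3 term: 2x + 5/4
order-4 term: 1/2
the series for exp(D) f terminates at order 4
exp(D) f = (1/2)x^4 + (13/4)x^3 + (27/4)x^2 + (23/4)x + 7/4

the image equals g(x) = (1/2)x^4 + (13/4)x^3 + (27/4)x^2 + (23/4)x + 7/4


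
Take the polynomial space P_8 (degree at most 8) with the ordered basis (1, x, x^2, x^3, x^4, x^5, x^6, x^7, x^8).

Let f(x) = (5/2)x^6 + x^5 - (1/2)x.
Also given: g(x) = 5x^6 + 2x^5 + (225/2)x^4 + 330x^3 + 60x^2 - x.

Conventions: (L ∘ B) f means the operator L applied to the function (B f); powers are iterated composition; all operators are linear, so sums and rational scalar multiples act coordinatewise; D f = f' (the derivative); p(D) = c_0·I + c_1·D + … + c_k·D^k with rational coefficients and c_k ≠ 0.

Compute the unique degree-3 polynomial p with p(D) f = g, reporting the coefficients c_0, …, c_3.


D^0 f = (5/2)x^6 + x^5 - (1/2)x
D^1 f = 15x^5 + 5x^4 - 1/2
D^2 f = 75x^4 + 20x^3
D^3 f = 300x^3 + 60x^2
matching coefficients of g against c_0 f + c_1 Df + … from the top degree down determines the c_i
solution: c_0 = 2, c_1 = 0, c_2 = 3/2, c_3 = 1

c_0 = 2, c_1 = 0, c_2 = 3/2, c_3 = 1


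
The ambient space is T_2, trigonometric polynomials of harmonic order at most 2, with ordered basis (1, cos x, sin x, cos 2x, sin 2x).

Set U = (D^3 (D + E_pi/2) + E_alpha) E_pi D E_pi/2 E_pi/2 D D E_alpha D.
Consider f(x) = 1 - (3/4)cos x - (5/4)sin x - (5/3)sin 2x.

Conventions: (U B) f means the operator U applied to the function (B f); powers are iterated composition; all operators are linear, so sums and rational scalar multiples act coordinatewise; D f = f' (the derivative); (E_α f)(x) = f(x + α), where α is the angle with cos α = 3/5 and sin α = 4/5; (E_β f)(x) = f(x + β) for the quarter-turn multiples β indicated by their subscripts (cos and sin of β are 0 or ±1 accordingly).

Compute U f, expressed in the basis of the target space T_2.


D f = -(5/4)cos x + (3/4)sin x - (10/3)cos 2x
E_alpha D f = -(3/20)cos x + (29/20)sin x + (14/15)cos 2x + (16/5)sin 2x
D E_alpha D f = (29/20)cos x + (3/20)sin x + (32/5)cos 2x - (28/15)sin 2x
D (D E_alpha D) f = (3/20)cos x - (29/20)sin x - (56/15)cos 2x - (64/5)sin 2x
E_pi/2 D (D E_alpha D) f = -(29/20)cos x - (3/20)sin x + (56/15)cos 2x + (64/5)sin 2x
E_pi/2 E_pi/2 D (D E_alpha D) f = -(3/20)cos x + (29/20)sin x - (56/15)cos 2x - (64/5)sin 2x
D (E_pi/2 E_pi/2 D) (D E_alpha D) f = (29/20)cos x + (3/20)sin x - (128/5)cos 2x + (112/15)sin 2x
E_pi (D E_pi/2 E_pi/2 D) (D E_alpha D) f = -(29/20)cos x - (3/20)sin x - (128/5)cos 2x + (112/15)sin 2x
D (E_pi D E_pi/2 E_pi/2 D D E_alpha D) f = -(3/20)cos x + (29/20)sin x + (224/15)cos 2x + (256/5)sin 2x
E_pi/2 (E_pi D E_pi/2 E_pi/2 D D E_alpha D) f = -(3/20)cos x + (29/20)sin x + (128/5)cos 2x - (112/15)sin 2x
(D + E_pi/2) (E_pi D E_pi/2 E_pi/2 D D E_alpha D) f = -(3/10)cos x + (29/10)sin x + (608/15)cos 2x + (656/15)sin 2x
D (D + E_pi/2) (E_pi D E_pi/2 E_pi/2 D D E_alpha D) f = (29/10)cos x + (3/10)sin x + (1312/15)cos 2x - (1216/15)sin 2x
D D (D + E_pi/2) (E_pi D E_pi/2 E_pi/2 D D E_alpha D) f = (3/10)cos x - (29/10)sin x - (2432/15)cos 2x - (2624/15)sin 2x
D D D (D + E_pi/2) (E_pi D E_pi/2 E_pi/2 D D E_alpha D) f = -(29/10)cos x - (3/10)sin x - (5248/15)cos 2x + (4864/15)sin 2x
E_alpha (E_pi D E_pi/2 E_pi/2 D D E_alpha D) f = -(99/100)cos x + (107/100)sin x + (1792/125)cos 2x + (8432/375)sin 2x
(D^3 (D + E_pi/2) + E_alpha) (E_pi D E_pi/2 E_pi/2 D D E_alpha D) f = -(389/100)cos x + (77/100)sin x - (125824/375)cos 2x + (43344/125)sin 2x

the result is g(x) = -(389/100)cos x + (77/100)sin x - (125824/375)cos 2x + (43344/125)sin 2x


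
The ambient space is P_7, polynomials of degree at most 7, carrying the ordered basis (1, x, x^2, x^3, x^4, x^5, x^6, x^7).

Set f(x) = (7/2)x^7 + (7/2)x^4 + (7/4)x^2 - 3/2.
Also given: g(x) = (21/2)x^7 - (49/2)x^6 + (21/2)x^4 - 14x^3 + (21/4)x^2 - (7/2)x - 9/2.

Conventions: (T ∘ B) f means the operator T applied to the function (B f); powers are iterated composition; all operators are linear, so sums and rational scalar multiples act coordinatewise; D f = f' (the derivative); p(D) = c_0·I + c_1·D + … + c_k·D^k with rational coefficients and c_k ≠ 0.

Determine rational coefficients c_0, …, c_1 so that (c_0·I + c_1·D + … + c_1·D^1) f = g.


c_0 = 3, c_1 = -1

D^0 f = (7/2)x^7 + (7/2)x^4 + (7/4)x^2 - 3/2
D^1 f = (49/2)x^6 + 14x^3 + (7/2)x
matching coefficients of g against c_0 f + c_1 Df + … from the top degree down determines the c_i
solution: c_0 = 3, c_1 = -1


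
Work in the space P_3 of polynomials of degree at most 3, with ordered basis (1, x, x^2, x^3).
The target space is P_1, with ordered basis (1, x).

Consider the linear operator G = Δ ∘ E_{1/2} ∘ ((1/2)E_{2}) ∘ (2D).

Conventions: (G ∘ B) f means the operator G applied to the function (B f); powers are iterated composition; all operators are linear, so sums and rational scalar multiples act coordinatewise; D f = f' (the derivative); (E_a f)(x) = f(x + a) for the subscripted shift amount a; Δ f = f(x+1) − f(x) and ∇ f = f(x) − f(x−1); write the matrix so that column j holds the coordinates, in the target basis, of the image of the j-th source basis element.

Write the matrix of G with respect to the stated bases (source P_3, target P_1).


image of 1: 0
image of x: 0
image of x^2: 2
image of x^3: 6x + 18
each image's coordinates form column j of the matrix

the matrix is [[0, 0, 2, 18]; [0, 0, 0, 6]] (rows listed top to bottom)


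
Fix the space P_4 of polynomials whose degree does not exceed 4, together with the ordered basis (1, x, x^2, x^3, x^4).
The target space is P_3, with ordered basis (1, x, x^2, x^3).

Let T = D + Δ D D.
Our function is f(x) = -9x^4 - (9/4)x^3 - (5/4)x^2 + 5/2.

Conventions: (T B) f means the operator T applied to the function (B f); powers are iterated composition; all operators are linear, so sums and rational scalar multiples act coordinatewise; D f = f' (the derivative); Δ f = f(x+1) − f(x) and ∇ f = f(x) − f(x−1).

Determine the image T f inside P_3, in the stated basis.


g(x) = -36x^3 - (27/4)x^2 - (437/2)x - 243/2

D f = -36x^3 - (27/4)x^2 - (5/2)x
D f = -36x^3 - (27/4)x^2 - (5/2)x
D D f = -108x^2 - (27/2)x - 5/2
Δ D D f = -216x - 243/2
(D + Δ D D) f = -36x^3 - (27/4)x^2 - (437/2)x - 243/2


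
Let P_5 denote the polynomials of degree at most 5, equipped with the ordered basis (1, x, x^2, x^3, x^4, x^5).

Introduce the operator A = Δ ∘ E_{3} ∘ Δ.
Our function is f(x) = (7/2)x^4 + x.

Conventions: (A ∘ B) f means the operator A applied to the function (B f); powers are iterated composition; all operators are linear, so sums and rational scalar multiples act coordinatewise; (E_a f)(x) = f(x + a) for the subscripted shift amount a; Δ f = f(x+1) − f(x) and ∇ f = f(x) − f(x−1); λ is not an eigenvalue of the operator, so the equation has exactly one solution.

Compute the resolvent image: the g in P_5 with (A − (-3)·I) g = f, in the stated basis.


write g with unknown coordinates in the stated basis and equate coefficients in (A − (-3)·I) g = f
solving from the highest basis element down gives g = (7/6)x^4 - (14/3)x^2 - 37x - 217/3
check: A g = 14x^2 + 112x + 217
so A g − (-3)·g = (7/2)x^4 + x = f ✓

the image equals g(x) = (7/6)x^4 - (14/3)x^2 - 37x - 217/3


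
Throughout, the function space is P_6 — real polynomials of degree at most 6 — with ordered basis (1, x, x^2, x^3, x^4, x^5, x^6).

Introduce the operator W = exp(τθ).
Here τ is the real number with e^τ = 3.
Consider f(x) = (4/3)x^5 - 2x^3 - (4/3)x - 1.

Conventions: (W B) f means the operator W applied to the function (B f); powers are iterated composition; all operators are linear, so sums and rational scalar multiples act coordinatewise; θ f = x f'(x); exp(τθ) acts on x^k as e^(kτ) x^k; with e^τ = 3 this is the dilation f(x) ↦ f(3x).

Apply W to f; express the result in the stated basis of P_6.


exp(τθ) x^k = e^(kτ) x^k; with e^τ = 3 this sends x^k to 3^k x^k
x ↦ 3 x
x^3 ↦ 27 x^3
x^5 ↦ 243 x^5
applying this coordinatewise to f: exp(τθ) f = 324x^5 - 54x^3 - 4x - 1

the image equals g(x) = 324x^5 - 54x^3 - 4x - 1


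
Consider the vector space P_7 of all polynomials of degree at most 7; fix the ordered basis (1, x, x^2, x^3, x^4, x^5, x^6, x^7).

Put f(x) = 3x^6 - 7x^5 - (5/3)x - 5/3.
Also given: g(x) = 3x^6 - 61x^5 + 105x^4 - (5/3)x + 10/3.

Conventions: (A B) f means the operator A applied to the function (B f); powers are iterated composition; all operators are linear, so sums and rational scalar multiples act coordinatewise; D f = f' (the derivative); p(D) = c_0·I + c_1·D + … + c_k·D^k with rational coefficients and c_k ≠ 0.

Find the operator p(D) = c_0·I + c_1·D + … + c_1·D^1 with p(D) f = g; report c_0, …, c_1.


D^0 f = 3x^6 - 7x^5 - (5/3)x - 5/3
D^1 f = 18x^5 - 35x^4 - 5/3
matching coefficients of g against c_0 f + c_1 Df + … from the top degree down determines the c_i
solution: c_0 = 1, c_1 = -3

p(D) = I − 3·D, i.e. c_0 = 1, c_1 = -3


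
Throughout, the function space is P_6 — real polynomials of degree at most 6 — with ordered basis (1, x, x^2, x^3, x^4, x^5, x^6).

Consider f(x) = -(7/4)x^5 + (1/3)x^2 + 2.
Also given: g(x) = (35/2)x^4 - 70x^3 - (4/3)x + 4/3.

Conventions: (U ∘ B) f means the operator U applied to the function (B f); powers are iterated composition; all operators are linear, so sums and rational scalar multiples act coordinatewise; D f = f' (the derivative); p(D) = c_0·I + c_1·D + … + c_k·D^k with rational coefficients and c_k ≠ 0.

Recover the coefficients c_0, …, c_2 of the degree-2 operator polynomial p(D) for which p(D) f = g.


D^0 f = -(7/4)x^5 + (1/3)x^2 + 2
D^1 f = -(35/4)x^4 + (2/3)x
D^2 f = -35x^3 + 2/3
matching coefficients of g against c_0 f + c_1 Df + … from the top degree down determines the c_i
solution: c_0 = 0, c_1 = -2, c_2 = 2

c_0 = 0, c_1 = -2, c_2 = 2


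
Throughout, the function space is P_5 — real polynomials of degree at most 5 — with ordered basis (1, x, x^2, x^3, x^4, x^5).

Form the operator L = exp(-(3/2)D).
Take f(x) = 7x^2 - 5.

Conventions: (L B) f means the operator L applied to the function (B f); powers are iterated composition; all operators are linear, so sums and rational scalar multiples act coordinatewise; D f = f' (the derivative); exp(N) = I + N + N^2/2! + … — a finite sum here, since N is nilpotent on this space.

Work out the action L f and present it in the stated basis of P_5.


the image equals g(x) = 7x^2 - 21x + 43/4

order-1 term: -21x
order-2 term: 63/4
the series for exp(-(3/2)D) f terminates at order 2
exp(-(3/2)D) f = 7x^2 - 21x + 43/4


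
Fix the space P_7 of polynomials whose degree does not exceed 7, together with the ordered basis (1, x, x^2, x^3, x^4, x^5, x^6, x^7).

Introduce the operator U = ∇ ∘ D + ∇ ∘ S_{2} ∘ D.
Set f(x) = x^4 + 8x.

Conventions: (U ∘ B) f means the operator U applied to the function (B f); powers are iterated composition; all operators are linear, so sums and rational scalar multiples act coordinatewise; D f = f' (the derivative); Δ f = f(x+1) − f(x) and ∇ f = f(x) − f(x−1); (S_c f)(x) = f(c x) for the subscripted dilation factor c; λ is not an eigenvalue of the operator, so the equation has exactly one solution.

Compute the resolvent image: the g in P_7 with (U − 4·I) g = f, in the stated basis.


write g with unknown coordinates in the stated basis and equate coefficients in (U − 4·I) g = f
solving from the highest basis element down gives g = -(1/4)x^4 - (27/4)x^2 + (19/4)x - 99/8
check: U g = -27x^2 + 27x - 99/2
so U g − 4·g = x^4 + 8x = f ✓

the image equals g(x) = -(1/4)x^4 - (27/4)x^2 + (19/4)x - 99/8


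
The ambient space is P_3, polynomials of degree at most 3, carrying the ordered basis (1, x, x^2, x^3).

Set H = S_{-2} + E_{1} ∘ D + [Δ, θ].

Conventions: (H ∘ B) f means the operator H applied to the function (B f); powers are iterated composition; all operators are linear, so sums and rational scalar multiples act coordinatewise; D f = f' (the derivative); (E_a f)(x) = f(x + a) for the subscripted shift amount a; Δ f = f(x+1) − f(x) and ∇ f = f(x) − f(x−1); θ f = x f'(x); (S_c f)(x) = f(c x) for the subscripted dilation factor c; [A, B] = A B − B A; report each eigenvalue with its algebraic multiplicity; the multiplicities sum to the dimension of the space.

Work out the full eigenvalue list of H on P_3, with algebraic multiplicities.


image of 1: 1
image of x: -2x + 2
image of x^2: 4x^2 + 4x + 4
image of x^3: -8x^3 + 6x^2 + 12x + 6
the matrix is upper triangular; its diagonal is (1, -2, 4, -8)
for a triangular matrix the eigenvalues are the diagonal entries, with algebraic multiplicity their repetition count

λ = -8 (multiplicity 1), λ = -2 (multiplicity 1), λ = 1 (multiplicity 1), λ = 4 (multiplicity 1)


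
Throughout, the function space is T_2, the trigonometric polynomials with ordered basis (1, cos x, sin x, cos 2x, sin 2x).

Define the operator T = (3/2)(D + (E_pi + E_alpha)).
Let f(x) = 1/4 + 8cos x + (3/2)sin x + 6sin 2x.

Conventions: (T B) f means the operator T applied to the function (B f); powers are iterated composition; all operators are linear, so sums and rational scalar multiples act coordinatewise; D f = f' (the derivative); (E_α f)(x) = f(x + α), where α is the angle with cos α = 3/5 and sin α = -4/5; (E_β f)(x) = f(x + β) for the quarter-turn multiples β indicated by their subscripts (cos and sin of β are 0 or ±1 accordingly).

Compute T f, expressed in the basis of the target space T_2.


the image equals g(x) = 3/4 - (87/20)cos x - (33/10)sin x + (234/25)cos 2x + (162/25)sin 2x

D f = (3/2)cos x - 8sin x + 12cos 2x
E_pi f = 1/4 - 8cos x - (3/2)sin x + 6sin 2x
E_alpha f = 1/4 + (18/5)cos x + (73/10)sin x - (144/25)cos 2x - (42/25)sin 2x
(E_pi + E_alpha) f = 1/2 - (22/5)cos x + (29/5)sin x - (144/25)cos 2x + (108/25)sin 2x
(D + (E_pi + E_alpha)) f = 1/2 - (29/10)cos x - (11/5)sin x + (156/25)cos 2x + (108/25)sin 2x
((3/2)(D + (E_pi + E_alpha))) f = 3/4 - (87/20)cos x - (33/10)sin x + (234/25)cos 2x + (162/25)sin 2x


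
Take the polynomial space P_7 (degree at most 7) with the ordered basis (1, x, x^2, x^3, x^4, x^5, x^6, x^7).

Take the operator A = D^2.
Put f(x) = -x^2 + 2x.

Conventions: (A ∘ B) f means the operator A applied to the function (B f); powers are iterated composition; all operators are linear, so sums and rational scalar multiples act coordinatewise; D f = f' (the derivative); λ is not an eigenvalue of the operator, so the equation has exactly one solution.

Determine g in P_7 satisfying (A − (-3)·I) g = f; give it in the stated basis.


write g with unknown coordinates in the stated basis and equate coefficients in (A − (-3)·I) g = f
solving from the highest basis element down gives g = -(1/3)x^2 + (2/3)x + 2/9
check: A g = -2/3
so A g − (-3)·g = -x^2 + 2x = f ✓

the result is g(x) = -(1/3)x^2 + (2/3)x + 2/9


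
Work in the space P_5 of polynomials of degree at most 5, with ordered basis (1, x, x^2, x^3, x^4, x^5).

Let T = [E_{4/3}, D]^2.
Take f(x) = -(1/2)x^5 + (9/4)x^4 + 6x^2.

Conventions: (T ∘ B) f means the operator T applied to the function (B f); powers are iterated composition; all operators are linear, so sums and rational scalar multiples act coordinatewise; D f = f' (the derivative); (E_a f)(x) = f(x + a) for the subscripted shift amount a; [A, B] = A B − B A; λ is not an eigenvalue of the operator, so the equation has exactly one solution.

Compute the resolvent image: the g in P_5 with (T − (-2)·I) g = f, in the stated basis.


write g with unknown coordinates in the stated basis and equate coefficients in (T − (-2)·I) g = f
solving from the highest basis element down gives g = -(1/4)x^5 + (9/8)x^4 + 3x^2
check: T g = 0
so T g − (-2)·g = -(1/2)x^5 + (9/4)x^4 + 6x^2 = f ✓

the image equals g(x) = -(1/4)x^5 + (9/8)x^4 + 3x^2
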